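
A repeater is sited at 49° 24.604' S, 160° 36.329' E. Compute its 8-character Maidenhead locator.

RE00ho21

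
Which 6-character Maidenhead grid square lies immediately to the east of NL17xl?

Longitude subsquare x = 23; +1 → 24, wraps to 0 = a, carry into square.
Longitude square 1; +1 → 2.
The latitude characters are unchanged.

NL27al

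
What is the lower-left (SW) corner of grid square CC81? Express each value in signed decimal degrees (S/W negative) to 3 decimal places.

Field C=2, C=2: +2·20° lon, +2·10° lat → SW at lon -140°, lat -70°.
Square 8, 1: +8·2° lon, +1·1° lat → SW at lon -124°, lat -69°.
latitude -69.000, longitude -124.000.

-69.000, -124.000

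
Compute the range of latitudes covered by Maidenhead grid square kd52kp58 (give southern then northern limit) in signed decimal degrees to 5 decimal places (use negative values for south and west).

-57.34167, -57.33750

Field K=10, D=3: +10·20° lon, +3·10° lat → SW at lon 20°, lat -60°.
Square 5, 2: +5·2° lon, +2·1° lat → SW at lon 30°, lat -58°.
Subsquare k=10, p=15: +10·0.0833333° lon, +15·0.0416667° lat → SW at lon 30.8333°, lat -57.375°.
Extended square 5, 8: +5·0.00833333° lon, +8·0.00416667° lat → SW at lon 30.875°, lat -57.3417°.
Cell spans 0.00833333° lon × 0.00416667° lat.
south -57.34167, north -57.33750.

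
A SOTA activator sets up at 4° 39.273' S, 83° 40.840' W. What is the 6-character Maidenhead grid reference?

EI85di

Offset from 180°W / 90°S: lon 96.3193°, lat 85.3454°.
Field: lon ⌊96.3193/20⌋ = 4 → E; lat ⌊85.3454/10⌋ = 8 → I.
Square: lon ⌊16.3193/2⌋ = 8; lat ⌊5.3454/1⌋ = 5.
Subsquare: lon ⌊0.3193/0.0833333⌋ = 3 → d; lat ⌊0.3454/0.0416667⌋ = 8 → i.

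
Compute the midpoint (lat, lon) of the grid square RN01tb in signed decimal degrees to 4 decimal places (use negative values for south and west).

41.0625, 161.6250

Field R=17, N=13: +17·20° lon, +13·10° lat → SW at lon 160°, lat 40°.
Square 0, 1: +0·2° lon, +1·1° lat → SW at lon 160°, lat 41°.
Subsquare t=19, b=1: +19·0.0833333° lon, +1·0.0416667° lat → SW at lon 161.583°, lat 41.0417°.
Cell spans 0.0833333° lon × 0.0416667° lat. Centre is SW corner plus half of each.
latitude 41.0625, longitude 161.6250.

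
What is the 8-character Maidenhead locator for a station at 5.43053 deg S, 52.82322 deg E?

LI64jn86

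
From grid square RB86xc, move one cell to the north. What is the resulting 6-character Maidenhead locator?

RB86xd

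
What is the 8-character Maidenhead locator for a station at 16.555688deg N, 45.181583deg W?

Offset from 180°W / 90°S: lon 134.81842°, lat 106.55569°.
Field: 134.81842/20 → 6 → G, 106.55569/10 → 10 → K; chars GK.
Square: 14.81842/2 → 7, 6.55569/1 → 6; chars 76.
Subsquare: 0.81842/0.0833333 → 9 → j, 0.55569/0.0416667 → 13 → n; chars jn.
Extended square: 0.06842/0.00833333 → 8, 0.01402/0.00416667 → 3; chars 83.

GK76jn83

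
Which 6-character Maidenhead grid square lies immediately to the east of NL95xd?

OL05ad

Longitude subsquare x = 23; +1 → 24, wraps to 0 = a, carry into square.
Longitude square 9; +1 → 10, wraps to 0, carry into field.
Longitude field N = 13; +1 → 14 = O.
The latitude characters are unchanged.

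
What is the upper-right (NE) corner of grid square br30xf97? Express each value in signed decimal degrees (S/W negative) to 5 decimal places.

80.24167, -152.00000

Field B=1, R=17: +1·20° lon, +17·10° lat → SW at lon -160°, lat 80°.
Square 3, 0: +3·2° lon, +0·1° lat → SW at lon -154°, lat 80°.
Subsquare x=23, f=5: +23·0.0833333° lon, +5·0.0416667° lat → SW at lon -152.083°, lat 80.2083°.
Extended square 9, 7: +9·0.00833333° lon, +7·0.00416667° lat → SW at lon -152.008°, lat 80.2375°.
Cell spans 0.00833333° lon × 0.00416667° lat. NE corner is SW corner plus one full cell.
latitude 80.24167, longitude -152.00000.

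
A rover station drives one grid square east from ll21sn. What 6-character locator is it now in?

LL21tn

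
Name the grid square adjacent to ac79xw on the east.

AC89aw

Longitude subsquare x = 23; +1 → 24, wraps to 0 = a, carry into square.
Longitude square 7; +1 → 8.
The latitude characters are unchanged.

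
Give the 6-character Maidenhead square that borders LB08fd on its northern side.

Latitude subsquare d = 3; +1 → 4 = e.
The longitude characters are unchanged.

LB08fe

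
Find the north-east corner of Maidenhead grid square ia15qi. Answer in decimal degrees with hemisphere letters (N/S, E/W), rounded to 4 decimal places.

84.6250° S, 16.5833° W

Field I=8, A=0: +8·20° lon, +0·10° lat → SW at lon -20°, lat -90°.
Square 1, 5: +1·2° lon, +5·1° lat → SW at lon -18°, lat -85°.
Subsquare q=16, i=8: +16·0.0833333° lon, +8·0.0416667° lat → SW at lon -16.6667°, lat -84.6667°.
Cell spans 0.0833333° lon × 0.0416667° lat. NE corner is SW corner plus one full cell.
latitude 84.6250° S, longitude 16.5833° W.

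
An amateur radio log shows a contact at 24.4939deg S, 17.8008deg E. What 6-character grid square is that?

Add 180° to longitude and 90° to latitude: 197.8008, 65.5061.
Field (20°×10°, letters A–R): 197.8008/20 → 9 → J, 65.5061/10 → 6 → G; chars JG.
Square (2°×1°, digits 0–9): 17.8008/2 → 8, 5.5061/1 → 5; chars 85.
Subsquare (5′×2.5′, letters a–x): 1.8008/0.0833333 → 21 → v, 0.5061/0.0416667 → 12 → m; chars vm.

JG85vm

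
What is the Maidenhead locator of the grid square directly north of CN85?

CN86

Latitude square 5; +1 → 6.
The longitude characters are unchanged.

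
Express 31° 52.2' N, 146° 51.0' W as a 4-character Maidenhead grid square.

Add 180° to longitude and 90° to latitude: 33.15, 121.87.
Field (20°×10°, letters A–R): lon ⌊33.15/20⌋ = 1 → B; lat ⌊121.87/10⌋ = 12 → M.
Square (2°×1°, digits 0–9): lon ⌊13.15/2⌋ = 6; lat ⌊1.87/1⌋ = 1.

BM61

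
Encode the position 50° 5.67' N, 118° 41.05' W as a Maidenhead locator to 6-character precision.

Add 180° to longitude and 90° to latitude: 61.3158, 140.0945.
Field: lon ⌊61.3158/20⌋ = 3 → D; lat ⌊140.0945/10⌋ = 14 → O.
Square: lon ⌊1.3158/2⌋ = 0; lat ⌊0.0945/1⌋ = 0.
Subsquare: lon ⌊1.3158/0.0833333⌋ = 15 → p; lat ⌊0.0945/0.0416667⌋ = 2 → c.

DO00pc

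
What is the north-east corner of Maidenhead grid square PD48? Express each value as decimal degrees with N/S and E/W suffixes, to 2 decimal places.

51.00° S, 130.00° E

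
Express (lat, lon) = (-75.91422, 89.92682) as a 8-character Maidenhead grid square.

NB44xc10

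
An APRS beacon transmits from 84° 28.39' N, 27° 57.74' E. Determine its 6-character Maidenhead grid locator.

KR34xl

Shift to the Maidenhead origin (180°W, 90°S): lon 207.9623, lat 174.4732.
Field (20°×10°, letters A–R): lon ⌊207.9623/20⌋ = 10 → K; lat ⌊174.4732/10⌋ = 17 → R.
Square (2°×1°, digits 0–9): lon ⌊7.9623/2⌋ = 3; lat ⌊4.4732/1⌋ = 4.
Subsquare (5′×2.5′, letters a–x): lon ⌊1.9623/0.0833333⌋ = 23 → x; lat ⌊0.4732/0.0416667⌋ = 11 → l.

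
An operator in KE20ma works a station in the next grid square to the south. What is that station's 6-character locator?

Latitude subsquare a = 0; −1 → -1, wraps to 23 = x, carry into square.
Latitude square 0; −1 → -1, wraps to 9, carry into field.
Latitude field E = 4; −1 → 3 = D.
The longitude characters are unchanged.

KD29mx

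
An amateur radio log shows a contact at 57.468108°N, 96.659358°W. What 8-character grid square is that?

EO17ql02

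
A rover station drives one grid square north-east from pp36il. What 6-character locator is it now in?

PP36jm

Longitude subsquare i = 8; +1 → 9 = j.
Latitude subsquare l = 11; +1 → 12 = m.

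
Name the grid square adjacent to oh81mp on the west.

Longitude subsquare m = 12; −1 → 11 = l.
The latitude characters are unchanged.

OH81lp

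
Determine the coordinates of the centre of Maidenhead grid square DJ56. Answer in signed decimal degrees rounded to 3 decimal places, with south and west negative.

6.500, -109.000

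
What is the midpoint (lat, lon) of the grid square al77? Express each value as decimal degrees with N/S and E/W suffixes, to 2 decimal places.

27.50° N, 165.00° W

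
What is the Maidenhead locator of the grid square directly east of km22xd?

KM32ad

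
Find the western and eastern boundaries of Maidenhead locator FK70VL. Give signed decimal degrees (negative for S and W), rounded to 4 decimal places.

-64.2500, -64.1667

Field F=5, K=10: +5·20° lon, +10·10° lat → SW at lon -80°, lat 10°.
Square 7, 0: +7·2° lon, +0·1° lat → SW at lon -66°, lat 10°.
Subsquare v=21, l=11: +21·0.0833333° lon, +11·0.0416667° lat → SW at lon -64.25°, lat 10.4583°.
Cell spans 0.0833333° lon × 0.0416667° lat.
west -64.2500, east -64.1667.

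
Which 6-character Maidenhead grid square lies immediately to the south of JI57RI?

JI57rh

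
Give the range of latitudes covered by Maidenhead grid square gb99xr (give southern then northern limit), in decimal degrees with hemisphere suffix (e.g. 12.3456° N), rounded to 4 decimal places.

Field G=6, B=1: +6·20° lon, +1·10° lat → SW at lon -60°, lat -80°.
Square 9, 9: +9·2° lon, +9·1° lat → SW at lon -42°, lat -71°.
Subsquare x=23, r=17: +23·0.0833333° lon, +17·0.0416667° lat → SW at lon -40.0833°, lat -70.2917°.
Cell spans 0.0833333° lon × 0.0416667° lat.
south 70.2917° S, north 70.2500° S.

70.2917° S, 70.2500° S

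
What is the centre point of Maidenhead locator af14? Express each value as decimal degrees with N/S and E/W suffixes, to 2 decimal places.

Field A=0, F=5: +0·20° lon, +5·10° lat → SW at lon -180°, lat -40°.
Square 1, 4: +1·2° lon, +4·1° lat → SW at lon -178°, lat -36°.
Cell spans 2° lon × 1° lat. Centre is SW corner plus half of each.
latitude 35.50° S, longitude 177.00° W.

35.50° S, 177.00° W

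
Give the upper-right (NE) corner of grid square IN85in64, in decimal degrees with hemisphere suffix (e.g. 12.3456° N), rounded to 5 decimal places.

45.56250° N, 3.27500° W

Field I=8, N=13: +8·20° lon, +13·10° lat → SW at lon -20°, lat 40°.
Square 8, 5: +8·2° lon, +5·1° lat → SW at lon -4°, lat 45°.
Subsquare i=8, n=13: +8·0.0833333° lon, +13·0.0416667° lat → SW at lon -3.33333°, lat 45.5417°.
Extended square 6, 4: +6·0.00833333° lon, +4·0.00416667° lat → SW at lon -3.28333°, lat 45.5583°.
Cell spans 0.00833333° lon × 0.00416667° lat. NE corner is SW corner plus one full cell.
latitude 45.56250° N, longitude 3.27500° W.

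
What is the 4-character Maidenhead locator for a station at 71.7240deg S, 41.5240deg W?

GB98

Shift to the Maidenhead origin (180°W, 90°S): lon 138.48, lat 18.28.
Field: lon ⌊138.48/20⌋ = 6 → G; lat ⌊18.28/10⌋ = 1 → B.
Square: lon ⌊18.48/2⌋ = 9; lat ⌊8.28/1⌋ = 8.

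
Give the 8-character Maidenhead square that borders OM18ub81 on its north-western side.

OM18ub72

Longitude extended square 8; −1 → 7.
Latitude extended square 1; +1 → 2.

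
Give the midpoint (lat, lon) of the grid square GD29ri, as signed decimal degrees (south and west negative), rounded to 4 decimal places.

-50.6458, -54.5417

Field G=6, D=3: +6·20° lon, +3·10° lat → SW at lon -60°, lat -60°.
Square 2, 9: +2·2° lon, +9·1° lat → SW at lon -56°, lat -51°.
Subsquare r=17, i=8: +17·0.0833333° lon, +8·0.0416667° lat → SW at lon -54.5833°, lat -50.6667°.
Cell spans 0.0833333° lon × 0.0416667° lat. Centre is SW corner plus half of each.
latitude -50.6458, longitude -54.5417.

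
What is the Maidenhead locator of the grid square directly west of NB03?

MB93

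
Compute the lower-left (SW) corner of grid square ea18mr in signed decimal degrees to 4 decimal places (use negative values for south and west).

-81.2917, -97.0000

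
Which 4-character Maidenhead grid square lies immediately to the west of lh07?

Longitude square 0; −1 → -1, wraps to 9, carry into field.
Longitude field L = 11; −1 → 10 = K.
The latitude characters are unchanged.

KH97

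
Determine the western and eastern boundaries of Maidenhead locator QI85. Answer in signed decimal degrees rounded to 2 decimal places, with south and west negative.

Field Q=16, I=8: +16·20° lon, +8·10° lat → SW at lon 140°, lat -10°.
Square 8, 5: +8·2° lon, +5·1° lat → SW at lon 156°, lat -5°.
Cell spans 2° lon × 1° lat.
west 156.00, east 158.00.

156.00, 158.00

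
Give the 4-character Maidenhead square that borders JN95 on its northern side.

Latitude square 5; +1 → 6.
The longitude characters are unchanged.

JN96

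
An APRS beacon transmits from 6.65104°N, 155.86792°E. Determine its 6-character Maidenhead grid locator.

QJ76wp

Add 180° to longitude and 90° to latitude: 335.8679, 96.6510.
Field: lon ⌊335.8679/20⌋ = 16 → Q; lat ⌊96.6510/10⌋ = 9 → J.
Square: lon ⌊15.8679/2⌋ = 7; lat ⌊6.6510/1⌋ = 6.
Subsquare: lon ⌊1.8679/0.0833333⌋ = 22 → w; lat ⌊0.6510/0.0416667⌋ = 15 → p.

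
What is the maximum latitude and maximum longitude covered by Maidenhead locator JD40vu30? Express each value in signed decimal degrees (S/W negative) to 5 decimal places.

Field J=9, D=3: +9·20° lon, +3·10° lat → SW at lon 0°, lat -60°.
Square 4, 0: +4·2° lon, +0·1° lat → SW at lon 8°, lat -60°.
Subsquare v=21, u=20: +21·0.0833333° lon, +20·0.0416667° lat → SW at lon 9.75°, lat -59.1667°.
Extended square 3, 0: +3·0.00833333° lon, +0·0.00416667° lat → SW at lon 9.775°, lat -59.1667°.
Cell spans 0.00833333° lon × 0.00416667° lat. NE corner is SW corner plus one full cell.
latitude -59.16250, longitude 9.78333.

-59.16250, 9.78333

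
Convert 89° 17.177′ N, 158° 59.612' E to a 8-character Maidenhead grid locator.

Offset from 180°W / 90°S: lon 338.99353°, lat 179.28628°.
Field: 338.99353/20 → 16 → Q, 179.28628/10 → 17 → R; chars QR.
Square: 18.99353/2 → 9, 9.28628/1 → 9; chars 99.
Subsquare: 0.99353/0.0833333 → 11 → l, 0.28628/0.0416667 → 6 → g; chars lg.
Extended square: 0.07687/0.00833333 → 9, 0.03628/0.00416667 → 8; chars 98.

QR99lg98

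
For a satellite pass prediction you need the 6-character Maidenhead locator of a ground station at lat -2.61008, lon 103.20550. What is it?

OI17oj

Add 180° to longitude and 90° to latitude: 283.2055, 87.3899.
Field (20°×10°, letters A–R): 283.2055/20 → 14 → O, 87.3899/10 → 8 → I; chars OI.
Square (2°×1°, digits 0–9): 3.2055/2 → 1, 7.3899/1 → 7; chars 17.
Subsquare (5′×2.5′, letters a–x): 1.2055/0.0833333 → 14 → o, 0.3899/0.0416667 → 9 → j; chars oj.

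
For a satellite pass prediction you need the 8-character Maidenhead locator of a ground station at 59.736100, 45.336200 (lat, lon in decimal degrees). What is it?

LO29qr06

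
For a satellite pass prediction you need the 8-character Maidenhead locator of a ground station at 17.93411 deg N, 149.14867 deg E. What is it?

Offset from 180°W / 90°S: lon 329.14867°, lat 107.93411°.
Field: 329.14867/20 → 16 → Q, 107.93411/10 → 10 → K; chars QK.
Square: 9.14867/2 → 4, 7.93411/1 → 7; chars 47.
Subsquare: 1.14867/0.0833333 → 13 → n, 0.93411/0.0416667 → 22 → w; chars nw.
Extended square: 0.06534/0.00833333 → 7, 0.01744/0.00416667 → 4; chars 74.

QK47nw74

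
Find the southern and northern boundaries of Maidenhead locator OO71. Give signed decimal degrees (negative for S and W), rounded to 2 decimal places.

51.00, 52.00

Field O=14, O=14: +14·20° lon, +14·10° lat → SW at lon 100°, lat 50°.
Square 7, 1: +7·2° lon, +1·1° lat → SW at lon 114°, lat 51°.
Cell spans 2° lon × 1° lat.
south 51.00, north 52.00.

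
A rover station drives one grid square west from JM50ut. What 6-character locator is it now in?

Longitude subsquare u = 20; −1 → 19 = t.
The latitude characters are unchanged.

JM50tt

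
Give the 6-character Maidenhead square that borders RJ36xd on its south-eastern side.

RJ46ac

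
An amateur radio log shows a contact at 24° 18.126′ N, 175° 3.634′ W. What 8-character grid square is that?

AL24lh22

Shift to the Maidenhead origin (180°W, 90°S): lon 4.93943, lat 114.30210.
Field (20°×10°, letters A–R): lon ⌊4.93943/20⌋ = 0 → A; lat ⌊114.30210/10⌋ = 11 → L.
Square (2°×1°, digits 0–9): lon ⌊4.93943/2⌋ = 2; lat ⌊4.30210/1⌋ = 4.
Subsquare (5′×2.5′, letters a–x): lon ⌊0.93943/0.0833333⌋ = 11 → l; lat ⌊0.30210/0.0416667⌋ = 7 → h.
Extended square (30″×15″, digits 0–9): lon ⌊0.02277/0.00833333⌋ = 2; lat ⌊0.01043/0.00416667⌋ = 2.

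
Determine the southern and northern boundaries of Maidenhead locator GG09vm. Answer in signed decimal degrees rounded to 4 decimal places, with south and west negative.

Field G=6, G=6: +6·20° lon, +6·10° lat → SW at lon -60°, lat -30°.
Square 0, 9: +0·2° lon, +9·1° lat → SW at lon -60°, lat -21°.
Subsquare v=21, m=12: +21·0.0833333° lon, +12·0.0416667° lat → SW at lon -58.25°, lat -20.5°.
Cell spans 0.0833333° lon × 0.0416667° lat.
south -20.5000, north -20.4583.

-20.5000, -20.4583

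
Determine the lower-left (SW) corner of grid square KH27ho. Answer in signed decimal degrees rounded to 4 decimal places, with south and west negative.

-12.4167, 24.5833

Field K=10, H=7: +10·20° lon, +7·10° lat → SW at lon 20°, lat -20°.
Square 2, 7: +2·2° lon, +7·1° lat → SW at lon 24°, lat -13°.
Subsquare h=7, o=14: +7·0.0833333° lon, +14·0.0416667° lat → SW at lon 24.5833°, lat -12.4167°.
latitude -12.4167, longitude 24.5833.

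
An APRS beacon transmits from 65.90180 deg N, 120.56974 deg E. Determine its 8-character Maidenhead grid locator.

PP05gv86

Shift to the Maidenhead origin (180°W, 90°S): lon 300.56974, lat 155.90180.
Field: lon ⌊300.56974/20⌋ = 15 → P; lat ⌊155.90180/10⌋ = 15 → P.
Square: lon ⌊0.56974/2⌋ = 0; lat ⌊5.90180/1⌋ = 5.
Subsquare: lon ⌊0.56974/0.0833333⌋ = 6 → g; lat ⌊0.90180/0.0416667⌋ = 21 → v.
Extended square: lon ⌊0.06974/0.00833333⌋ = 8; lat ⌊0.02680/0.00416667⌋ = 6.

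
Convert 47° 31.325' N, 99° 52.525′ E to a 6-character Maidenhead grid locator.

NN97wm

Add 180° to longitude and 90° to latitude: 279.8754, 137.5221.
Field (20°×10°, letters A–R): lon ⌊279.8754/20⌋ = 13 → N; lat ⌊137.5221/10⌋ = 13 → N.
Square (2°×1°, digits 0–9): lon ⌊19.8754/2⌋ = 9; lat ⌊7.5221/1⌋ = 7.
Subsquare (5′×2.5′, letters a–x): lon ⌊1.8754/0.0833333⌋ = 22 → w; lat ⌊0.5221/0.0416667⌋ = 12 → m.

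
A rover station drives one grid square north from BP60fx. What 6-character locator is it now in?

BP61fa

Latitude subsquare x = 23; +1 → 24, wraps to 0 = a, carry into square.
Latitude square 0; +1 → 1.
The longitude characters are unchanged.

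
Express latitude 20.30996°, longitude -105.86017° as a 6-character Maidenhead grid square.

Add 180° to longitude and 90° to latitude: 74.1398, 110.3100.
Field: lon ⌊74.1398/20⌋ = 3 → D; lat ⌊110.3100/10⌋ = 11 → L.
Square: lon ⌊14.1398/2⌋ = 7; lat ⌊0.3100/1⌋ = 0.
Subsquare: lon ⌊0.1398/0.0833333⌋ = 1 → b; lat ⌊0.3100/0.0416667⌋ = 7 → h.

DL70bh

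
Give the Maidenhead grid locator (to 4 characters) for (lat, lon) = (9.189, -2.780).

Offset from 180°W / 90°S: lon 177.22°, lat 99.19°.
Field: lon ⌊177.22/20⌋ = 8 → I; lat ⌊99.19/10⌋ = 9 → J.
Square: lon ⌊17.22/2⌋ = 8; lat ⌊9.19/1⌋ = 9.

IJ89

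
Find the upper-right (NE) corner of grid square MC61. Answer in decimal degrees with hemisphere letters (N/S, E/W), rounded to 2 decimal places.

68.00° S, 74.00° E

Field M=12, C=2: +12·20° lon, +2·10° lat → SW at lon 60°, lat -70°.
Square 6, 1: +6·2° lon, +1·1° lat → SW at lon 72°, lat -69°.
Cell spans 2° lon × 1° lat. NE corner is SW corner plus one full cell.
latitude 68.00° S, longitude 74.00° E.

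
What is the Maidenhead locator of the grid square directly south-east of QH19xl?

Longitude subsquare x = 23; +1 → 24, wraps to 0 = a, carry into square.
Longitude square 1; +1 → 2.
Latitude subsquare l = 11; −1 → 10 = k.

QH29ak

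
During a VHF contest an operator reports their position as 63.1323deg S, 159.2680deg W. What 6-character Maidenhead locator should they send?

BC06iu

Offset from 180°W / 90°S: lon 20.7320°, lat 26.8677°.
Field: 20.7320/20 → 1 → B, 26.8677/10 → 2 → C; chars BC.
Square: 0.7320/2 → 0, 6.8677/1 → 6; chars 06.
Subsquare: 0.7320/0.0833333 → 8 → i, 0.8677/0.0416667 → 20 → u; chars iu.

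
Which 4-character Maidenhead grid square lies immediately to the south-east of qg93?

RG02

Longitude square 9; +1 → 10, wraps to 0, carry into field.
Longitude field Q = 16; +1 → 17 = R.
Latitude square 3; −1 → 2.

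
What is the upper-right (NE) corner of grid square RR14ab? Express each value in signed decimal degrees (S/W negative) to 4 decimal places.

84.0833, 162.0833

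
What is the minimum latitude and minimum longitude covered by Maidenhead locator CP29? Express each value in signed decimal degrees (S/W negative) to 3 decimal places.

69.000, -136.000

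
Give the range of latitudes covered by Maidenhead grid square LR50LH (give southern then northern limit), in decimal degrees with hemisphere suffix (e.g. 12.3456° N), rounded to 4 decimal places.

Field L=11, R=17: +11·20° lon, +17·10° lat → SW at lon 40°, lat 80°.
Square 5, 0: +5·2° lon, +0·1° lat → SW at lon 50°, lat 80°.
Subsquare l=11, h=7: +11·0.0833333° lon, +7·0.0416667° lat → SW at lon 50.9167°, lat 80.2917°.
Cell spans 0.0833333° lon × 0.0416667° lat.
south 80.2917° N, north 80.3333° N.

80.2917° N, 80.3333° N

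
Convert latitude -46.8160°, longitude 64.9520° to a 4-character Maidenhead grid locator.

ME23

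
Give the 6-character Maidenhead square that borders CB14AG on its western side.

Longitude subsquare a = 0; −1 → -1, wraps to 23 = x, carry into square.
Longitude square 1; −1 → 0.
The latitude characters are unchanged.

CB04xg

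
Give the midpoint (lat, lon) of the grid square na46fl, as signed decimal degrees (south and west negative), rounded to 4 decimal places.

-83.5208, 88.4583

Field N=13, A=0: +13·20° lon, +0·10° lat → SW at lon 80°, lat -90°.
Square 4, 6: +4·2° lon, +6·1° lat → SW at lon 88°, lat -84°.
Subsquare f=5, l=11: +5·0.0833333° lon, +11·0.0416667° lat → SW at lon 88.4167°, lat -83.5417°.
Cell spans 0.0833333° lon × 0.0416667° lat. Centre is SW corner plus half of each.
latitude -83.5208, longitude 88.4583.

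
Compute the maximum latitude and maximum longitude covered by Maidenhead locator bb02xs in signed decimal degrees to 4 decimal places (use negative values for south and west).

Field B=1, B=1: +1·20° lon, +1·10° lat → SW at lon -160°, lat -80°.
Square 0, 2: +0·2° lon, +2·1° lat → SW at lon -160°, lat -78°.
Subsquare x=23, s=18: +23·0.0833333° lon, +18·0.0416667° lat → SW at lon -158.083°, lat -77.25°.
Cell spans 0.0833333° lon × 0.0416667° lat. NE corner is SW corner plus one full cell.
latitude -77.2083, longitude -158.0000.

-77.2083, -158.0000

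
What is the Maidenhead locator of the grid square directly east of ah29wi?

Longitude subsquare w = 22; +1 → 23 = x.
The latitude characters are unchanged.

AH29xi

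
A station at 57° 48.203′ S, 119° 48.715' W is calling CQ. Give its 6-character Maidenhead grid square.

Add 180° to longitude and 90° to latitude: 60.1881, 32.1966.
Field (20°×10°, letters A–R): 60.1881/20 → 3 → D, 32.1966/10 → 3 → D; chars DD.
Square (2°×1°, digits 0–9): 0.1881/2 → 0, 2.1966/1 → 2; chars 02.
Subsquare (5′×2.5′, letters a–x): 0.1881/0.0833333 → 2 → c, 0.1966/0.0416667 → 4 → e; chars ce.

DD02ce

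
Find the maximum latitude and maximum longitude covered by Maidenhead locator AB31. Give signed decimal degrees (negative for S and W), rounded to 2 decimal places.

-78.00, -172.00

Field A=0, B=1: +0·20° lon, +1·10° lat → SW at lon -180°, lat -80°.
Square 3, 1: +3·2° lon, +1·1° lat → SW at lon -174°, lat -79°.
Cell spans 2° lon × 1° lat. NE corner is SW corner plus one full cell.
latitude -78.00, longitude -172.00.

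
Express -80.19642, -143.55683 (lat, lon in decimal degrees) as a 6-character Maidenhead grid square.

BA89ft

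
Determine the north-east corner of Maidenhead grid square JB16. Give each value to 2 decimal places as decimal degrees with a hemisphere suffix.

73.00° S, 4.00° E

Field J=9, B=1: +9·20° lon, +1·10° lat → SW at lon 0°, lat -80°.
Square 1, 6: +1·2° lon, +6·1° lat → SW at lon 2°, lat -74°.
Cell spans 2° lon × 1° lat. NE corner is SW corner plus one full cell.
latitude 73.00° S, longitude 4.00° E.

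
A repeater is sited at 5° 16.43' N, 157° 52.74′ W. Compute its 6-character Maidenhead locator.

BJ15bg

Offset from 180°W / 90°S: lon 22.1210°, lat 95.2738°.
Field: lon ⌊22.1210/20⌋ = 1 → B; lat ⌊95.2738/10⌋ = 9 → J.
Square: lon ⌊2.1210/2⌋ = 1; lat ⌊5.2738/1⌋ = 5.
Subsquare: lon ⌊0.1210/0.0833333⌋ = 1 → b; lat ⌊0.2738/0.0416667⌋ = 6 → g.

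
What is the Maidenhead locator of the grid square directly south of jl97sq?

JL97sp

Latitude subsquare q = 16; −1 → 15 = p.
The longitude characters are unchanged.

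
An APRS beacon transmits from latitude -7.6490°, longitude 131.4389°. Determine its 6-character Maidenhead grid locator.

PI52ri

Offset from 180°W / 90°S: lon 311.4389°, lat 82.3510°.
Field: 311.4389/20 → 15 → P, 82.3510/10 → 8 → I; chars PI.
Square: 11.4389/2 → 5, 2.3510/1 → 2; chars 52.
Subsquare: 1.4389/0.0833333 → 17 → r, 0.3510/0.0416667 → 8 → i; chars ri.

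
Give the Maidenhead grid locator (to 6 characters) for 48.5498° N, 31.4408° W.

Shift to the Maidenhead origin (180°W, 90°S): lon 148.5592, lat 138.5498.
Field: lon ⌊148.5592/20⌋ = 7 → H; lat ⌊138.5498/10⌋ = 13 → N.
Square: lon ⌊8.5592/2⌋ = 4; lat ⌊8.5498/1⌋ = 8.
Subsquare: lon ⌊0.5592/0.0833333⌋ = 6 → g; lat ⌊0.5498/0.0416667⌋ = 13 → n.

HN48gn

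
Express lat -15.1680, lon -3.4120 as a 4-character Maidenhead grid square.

IH84

Shift to the Maidenhead origin (180°W, 90°S): lon 176.59, lat 74.83.
Field (20°×10°, letters A–R): lon ⌊176.59/20⌋ = 8 → I; lat ⌊74.83/10⌋ = 7 → H.
Square (2°×1°, digits 0–9): lon ⌊16.59/2⌋ = 8; lat ⌊4.83/1⌋ = 4.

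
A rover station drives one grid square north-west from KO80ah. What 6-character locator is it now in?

Longitude subsquare a = 0; −1 → -1, wraps to 23 = x, carry into square.
Longitude square 8; −1 → 7.
Latitude subsquare h = 7; +1 → 8 = i.

KO70xi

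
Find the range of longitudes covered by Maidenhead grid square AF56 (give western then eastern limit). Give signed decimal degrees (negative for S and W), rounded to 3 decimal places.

-170.000, -168.000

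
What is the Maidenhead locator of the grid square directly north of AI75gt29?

AI75gu20

Latitude extended square 9; +1 → 10, wraps to 0, carry into subsquare.
Latitude subsquare t = 19; +1 → 20 = u.
The longitude characters are unchanged.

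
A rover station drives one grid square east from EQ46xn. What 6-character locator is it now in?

EQ56an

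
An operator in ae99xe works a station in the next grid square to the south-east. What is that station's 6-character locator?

BE09ad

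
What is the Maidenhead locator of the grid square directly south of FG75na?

FG74nx

Latitude subsquare a = 0; −1 → -1, wraps to 23 = x, carry into square.
Latitude square 5; −1 → 4.
The longitude characters are unchanged.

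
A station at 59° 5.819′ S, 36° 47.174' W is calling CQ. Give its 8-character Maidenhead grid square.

Shift to the Maidenhead origin (180°W, 90°S): lon 143.21377, lat 30.90302.
Field (20°×10°, letters A–R): lon ⌊143.21377/20⌋ = 7 → H; lat ⌊30.90302/10⌋ = 3 → D.
Square (2°×1°, digits 0–9): lon ⌊3.21377/2⌋ = 1; lat ⌊0.90302/1⌋ = 0.
Subsquare (5′×2.5′, letters a–x): lon ⌊1.21377/0.0833333⌋ = 14 → o; lat ⌊0.90302/0.0416667⌋ = 21 → v.
Extended square (30″×15″, digits 0–9): lon ⌊0.04710/0.00833333⌋ = 5; lat ⌊0.02802/0.00416667⌋ = 6.

HD10ov56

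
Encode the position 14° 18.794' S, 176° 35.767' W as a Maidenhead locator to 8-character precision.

Shift to the Maidenhead origin (180°W, 90°S): lon 3.40388, lat 75.68677.
Field (20°×10°, letters A–R): lon ⌊3.40388/20⌋ = 0 → A; lat ⌊75.68677/10⌋ = 7 → H.
Square (2°×1°, digits 0–9): lon ⌊3.40388/2⌋ = 1; lat ⌊5.68677/1⌋ = 5.
Subsquare (5′×2.5′, letters a–x): lon ⌊1.40388/0.0833333⌋ = 16 → q; lat ⌊0.68677/0.0416667⌋ = 16 → q.
Extended square (30″×15″, digits 0–9): lon ⌊0.07055/0.00833333⌋ = 8; lat ⌊0.02010/0.00416667⌋ = 4.

AH15qq84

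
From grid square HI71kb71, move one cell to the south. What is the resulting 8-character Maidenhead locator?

HI71kb70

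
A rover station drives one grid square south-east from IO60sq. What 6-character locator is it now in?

IO60tp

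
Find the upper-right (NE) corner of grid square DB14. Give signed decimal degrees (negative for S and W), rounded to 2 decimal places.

Field D=3, B=1: +3·20° lon, +1·10° lat → SW at lon -120°, lat -80°.
Square 1, 4: +1·2° lon, +4·1° lat → SW at lon -118°, lat -76°.
Cell spans 2° lon × 1° lat. NE corner is SW corner plus one full cell.
latitude -75.00, longitude -116.00.

-75.00, -116.00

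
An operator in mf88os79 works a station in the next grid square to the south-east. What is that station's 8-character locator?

Longitude extended square 7; +1 → 8.
Latitude extended square 9; −1 → 8.

MF88os88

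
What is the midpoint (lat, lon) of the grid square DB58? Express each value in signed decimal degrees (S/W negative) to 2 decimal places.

-71.50, -109.00

Field D=3, B=1: +3·20° lon, +1·10° lat → SW at lon -120°, lat -80°.
Square 5, 8: +5·2° lon, +8·1° lat → SW at lon -110°, lat -72°.
Cell spans 2° lon × 1° lat. Centre is SW corner plus half of each.
latitude -71.50, longitude -109.00.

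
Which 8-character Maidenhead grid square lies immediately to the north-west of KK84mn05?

KK84ln96

Longitude extended square 0; −1 → -1, wraps to 9, carry into subsquare.
Longitude subsquare m = 12; −1 → 11 = l.
Latitude extended square 5; +1 → 6.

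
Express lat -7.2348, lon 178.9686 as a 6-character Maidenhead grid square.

RI92ls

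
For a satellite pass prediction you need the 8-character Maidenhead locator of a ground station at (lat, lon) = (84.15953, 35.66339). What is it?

KR74td98

Add 180° to longitude and 90° to latitude: 215.66339, 174.15953.
Field: lon ⌊215.66339/20⌋ = 10 → K; lat ⌊174.15953/10⌋ = 17 → R.
Square: lon ⌊15.66339/2⌋ = 7; lat ⌊4.15953/1⌋ = 4.
Subsquare: lon ⌊1.66339/0.0833333⌋ = 19 → t; lat ⌊0.15953/0.0416667⌋ = 3 → d.
Extended square: lon ⌊0.08006/0.00833333⌋ = 9; lat ⌊0.03453/0.00416667⌋ = 8.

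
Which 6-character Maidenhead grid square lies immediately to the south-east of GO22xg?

GO32af

Longitude subsquare x = 23; +1 → 24, wraps to 0 = a, carry into square.
Longitude square 2; +1 → 3.
Latitude subsquare g = 6; −1 → 5 = f.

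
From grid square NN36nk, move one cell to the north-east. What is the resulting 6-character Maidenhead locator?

NN36ol

Longitude subsquare n = 13; +1 → 14 = o.
Latitude subsquare k = 10; +1 → 11 = l.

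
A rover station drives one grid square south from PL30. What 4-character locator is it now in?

PK39

Latitude square 0; −1 → -1, wraps to 9, carry into field.
Latitude field L = 11; −1 → 10 = K.
The longitude characters are unchanged.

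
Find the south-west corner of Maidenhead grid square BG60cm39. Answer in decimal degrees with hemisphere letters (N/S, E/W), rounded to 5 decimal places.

Field B=1, G=6: +1·20° lon, +6·10° lat → SW at lon -160°, lat -30°.
Square 6, 0: +6·2° lon, +0·1° lat → SW at lon -148°, lat -30°.
Subsquare c=2, m=12: +2·0.0833333° lon, +12·0.0416667° lat → SW at lon -147.833°, lat -29.5°.
Extended square 3, 9: +3·0.00833333° lon, +9·0.00416667° lat → SW at lon -147.808°, lat -29.4625°.
latitude 29.46250° S, longitude 147.80833° W.

29.46250° S, 147.80833° W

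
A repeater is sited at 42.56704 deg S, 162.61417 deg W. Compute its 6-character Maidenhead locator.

Offset from 180°W / 90°S: lon 17.3858°, lat 47.4330°.
Field: 17.3858/20 → 0 → A, 47.4330/10 → 4 → E; chars AE.
Square: 17.3858/2 → 8, 7.4330/1 → 7; chars 87.
Subsquare: 1.3858/0.0833333 → 16 → q, 0.4330/0.0416667 → 10 → k; chars qk.

AE87qk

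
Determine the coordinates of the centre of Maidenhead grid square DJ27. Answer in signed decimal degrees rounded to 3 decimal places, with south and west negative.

Field D=3, J=9: +3·20° lon, +9·10° lat → SW at lon -120°, lat 0°.
Square 2, 7: +2·2° lon, +7·1° lat → SW at lon -116°, lat 7°.
Cell spans 2° lon × 1° lat. Centre is SW corner plus half of each.
latitude 7.500, longitude -115.000.

7.500, -115.000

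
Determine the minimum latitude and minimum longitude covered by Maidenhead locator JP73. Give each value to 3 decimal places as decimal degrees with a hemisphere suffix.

63.000° N, 14.000° E

Field J=9, P=15: +9·20° lon, +15·10° lat → SW at lon 0°, lat 60°.
Square 7, 3: +7·2° lon, +3·1° lat → SW at lon 14°, lat 63°.
latitude 63.000° N, longitude 14.000° E.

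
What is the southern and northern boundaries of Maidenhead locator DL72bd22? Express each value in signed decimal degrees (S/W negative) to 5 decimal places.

22.13333, 22.13750

Field D=3, L=11: +3·20° lon, +11·10° lat → SW at lon -120°, lat 20°.
Square 7, 2: +7·2° lon, +2·1° lat → SW at lon -106°, lat 22°.
Subsquare b=1, d=3: +1·0.0833333° lon, +3·0.0416667° lat → SW at lon -105.917°, lat 22.125°.
Extended square 2, 2: +2·0.00833333° lon, +2·0.00416667° lat → SW at lon -105.9°, lat 22.1333°.
Cell spans 0.00833333° lon × 0.00416667° lat.
south 22.13333, north 22.13750.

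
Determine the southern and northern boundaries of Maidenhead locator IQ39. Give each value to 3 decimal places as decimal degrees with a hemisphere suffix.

Field I=8, Q=16: +8·20° lon, +16·10° lat → SW at lon -20°, lat 70°.
Square 3, 9: +3·2° lon, +9·1° lat → SW at lon -14°, lat 79°.
Cell spans 2° lon × 1° lat.
south 79.000° N, north 80.000° N.

79.000° N, 80.000° N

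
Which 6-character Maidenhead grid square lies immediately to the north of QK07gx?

QK08ga

Latitude subsquare x = 23; +1 → 24, wraps to 0 = a, carry into square.
Latitude square 7; +1 → 8.
The longitude characters are unchanged.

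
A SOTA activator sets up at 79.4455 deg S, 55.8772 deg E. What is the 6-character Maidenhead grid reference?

LB70wn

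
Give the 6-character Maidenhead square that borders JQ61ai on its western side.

JQ51xi

Longitude subsquare a = 0; −1 → -1, wraps to 23 = x, carry into square.
Longitude square 6; −1 → 5.
The latitude characters are unchanged.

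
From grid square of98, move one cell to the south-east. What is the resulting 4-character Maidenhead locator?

PF07

Longitude square 9; +1 → 10, wraps to 0, carry into field.
Longitude field O = 14; +1 → 15 = P.
Latitude square 8; −1 → 7.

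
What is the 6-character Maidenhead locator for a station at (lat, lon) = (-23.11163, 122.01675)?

PG16av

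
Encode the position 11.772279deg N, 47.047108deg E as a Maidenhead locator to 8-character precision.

Offset from 180°W / 90°S: lon 227.04711°, lat 101.77228°.
Field (20°×10°, letters A–R): lon ⌊227.04711/20⌋ = 11 → L; lat ⌊101.77228/10⌋ = 10 → K.
Square (2°×1°, digits 0–9): lon ⌊7.04711/2⌋ = 3; lat ⌊1.77228/1⌋ = 1.
Subsquare (5′×2.5′, letters a–x): lon ⌊1.04711/0.0833333⌋ = 12 → m; lat ⌊0.77228/0.0416667⌋ = 18 → s.
Extended square (30″×15″, digits 0–9): lon ⌊0.04711/0.00833333⌋ = 5; lat ⌊0.02228/0.00416667⌋ = 5.

LK31ms55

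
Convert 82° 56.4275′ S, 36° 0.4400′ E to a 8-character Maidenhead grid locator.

KA87ab04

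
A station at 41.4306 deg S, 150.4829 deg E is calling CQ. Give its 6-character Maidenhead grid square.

QE58fn

Shift to the Maidenhead origin (180°W, 90°S): lon 330.4829, lat 48.5694.
Field: 330.4829/20 → 16 → Q, 48.5694/10 → 4 → E; chars QE.
Square: 10.4829/2 → 5, 8.5694/1 → 8; chars 58.
Subsquare: 0.4829/0.0833333 → 5 → f, 0.5694/0.0416667 → 13 → n; chars fn.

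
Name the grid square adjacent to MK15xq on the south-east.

MK25ap

Longitude subsquare x = 23; +1 → 24, wraps to 0 = a, carry into square.
Longitude square 1; +1 → 2.
Latitude subsquare q = 16; −1 → 15 = p.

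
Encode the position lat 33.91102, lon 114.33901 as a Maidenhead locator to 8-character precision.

OM73ev08

Shift to the Maidenhead origin (180°W, 90°S): lon 294.33901, lat 123.91102.
Field (20°×10°, letters A–R): lon ⌊294.33901/20⌋ = 14 → O; lat ⌊123.91102/10⌋ = 12 → M.
Square (2°×1°, digits 0–9): lon ⌊14.33901/2⌋ = 7; lat ⌊3.91102/1⌋ = 3.
Subsquare (5′×2.5′, letters a–x): lon ⌊0.33901/0.0833333⌋ = 4 → e; lat ⌊0.91102/0.0416667⌋ = 21 → v.
Extended square (30″×15″, digits 0–9): lon ⌊0.00568/0.00833333⌋ = 0; lat ⌊0.03602/0.00416667⌋ = 8.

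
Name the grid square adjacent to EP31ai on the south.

EP31ah

Latitude subsquare i = 8; −1 → 7 = h.
The longitude characters are unchanged.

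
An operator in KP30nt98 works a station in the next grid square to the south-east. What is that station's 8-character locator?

Longitude extended square 9; +1 → 10, wraps to 0, carry into subsquare.
Longitude subsquare n = 13; +1 → 14 = o.
Latitude extended square 8; −1 → 7.

KP30ot07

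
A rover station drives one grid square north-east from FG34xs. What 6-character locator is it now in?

Longitude subsquare x = 23; +1 → 24, wraps to 0 = a, carry into square.
Longitude square 3; +1 → 4.
Latitude subsquare s = 18; +1 → 19 = t.

FG44at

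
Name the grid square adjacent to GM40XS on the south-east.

GM50ar

Longitude subsquare x = 23; +1 → 24, wraps to 0 = a, carry into square.
Longitude square 4; +1 → 5.
Latitude subsquare s = 18; −1 → 17 = r.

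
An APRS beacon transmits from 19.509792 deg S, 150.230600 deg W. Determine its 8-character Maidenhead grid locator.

Add 180° to longitude and 90° to latitude: 29.76940, 70.49021.
Field: lon ⌊29.76940/20⌋ = 1 → B; lat ⌊70.49021/10⌋ = 7 → H.
Square: lon ⌊9.76940/2⌋ = 4; lat ⌊0.49021/1⌋ = 0.
Subsquare: lon ⌊1.76940/0.0833333⌋ = 21 → v; lat ⌊0.49021/0.0416667⌋ = 11 → l.
Extended square: lon ⌊0.01940/0.00833333⌋ = 2; lat ⌊0.03187/0.00416667⌋ = 7.

BH40vl27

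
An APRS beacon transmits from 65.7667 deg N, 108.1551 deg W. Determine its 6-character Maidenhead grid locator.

DP55ws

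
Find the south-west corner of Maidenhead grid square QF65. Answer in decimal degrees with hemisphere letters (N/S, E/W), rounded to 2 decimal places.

35.00° S, 152.00° E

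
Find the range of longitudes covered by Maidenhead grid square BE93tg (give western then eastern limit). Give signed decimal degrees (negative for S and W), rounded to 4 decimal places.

-140.4167, -140.3333

Field B=1, E=4: +1·20° lon, +4·10° lat → SW at lon -160°, lat -50°.
Square 9, 3: +9·2° lon, +3·1° lat → SW at lon -142°, lat -47°.
Subsquare t=19, g=6: +19·0.0833333° lon, +6·0.0416667° lat → SW at lon -140.417°, lat -46.75°.
Cell spans 0.0833333° lon × 0.0416667° lat.
west -140.4167, east -140.3333.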